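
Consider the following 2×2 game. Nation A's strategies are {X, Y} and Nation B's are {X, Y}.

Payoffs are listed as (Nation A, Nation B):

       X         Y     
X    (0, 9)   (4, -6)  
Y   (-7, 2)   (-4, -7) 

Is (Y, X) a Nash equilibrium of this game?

At (Y, X), Nation A earns -7; switching to X would give 0, so Nation A would deviate.
Nation B earns 2; switching to Y would give -7, so Nation B has no profitable deviation.
Since at least one player can profitably deviate, this is not a Nash equilibrium.

No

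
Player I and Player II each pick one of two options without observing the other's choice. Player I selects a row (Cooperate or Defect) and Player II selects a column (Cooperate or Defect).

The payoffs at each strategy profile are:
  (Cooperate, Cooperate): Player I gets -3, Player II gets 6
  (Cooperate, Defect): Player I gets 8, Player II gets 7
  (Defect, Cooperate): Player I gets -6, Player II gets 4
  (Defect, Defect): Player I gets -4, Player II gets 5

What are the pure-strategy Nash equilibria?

(Cooperate, Cooperate): Player II prefers Defect (7 > 6) — not an equilibrium.
(Cooperate, Defect): Player I gets 8 ≥ -4 from Defect, and Player II gets 7 ≥ 6 from Cooperate — Nash equilibrium.
(Defect, Cooperate): Player I prefers Cooperate (-3 > -6); Player II prefers Defect (5 > 4) — not an equilibrium.
(Defect, Defect): Player I prefers Cooperate (8 > -4) — not an equilibrium.

(Cooperate, Defect)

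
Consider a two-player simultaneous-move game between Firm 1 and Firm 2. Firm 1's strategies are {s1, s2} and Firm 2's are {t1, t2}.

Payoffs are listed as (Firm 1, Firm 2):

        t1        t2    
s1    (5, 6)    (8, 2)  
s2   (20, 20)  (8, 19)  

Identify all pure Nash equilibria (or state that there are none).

(s2, t1)

(s1, t1): Firm 1 prefers s2 (20 > 5) — not an equilibrium.
(s1, t2): Firm 2 prefers t1 (6 > 2) — not an equilibrium.
(s2, t1): Firm 1 gets 20 ≥ 5 from s1, and Firm 2 gets 20 ≥ 19 from t2 — Nash equilibrium.
(s2, t2): Firm 2 prefers t1 (20 > 19) — not an equilibrium.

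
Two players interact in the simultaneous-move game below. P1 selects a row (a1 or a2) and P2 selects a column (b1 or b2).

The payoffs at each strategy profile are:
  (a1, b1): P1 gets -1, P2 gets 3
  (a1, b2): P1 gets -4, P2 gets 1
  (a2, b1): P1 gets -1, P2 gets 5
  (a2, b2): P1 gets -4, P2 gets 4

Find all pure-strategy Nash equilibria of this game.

(a1, b1): P1 gets -1 ≥ -1 from a2, and P2 gets 3 ≥ 1 from b2 — Nash equilibrium.
(a1, b2): P2 prefers b1 (3 > 1) — not an equilibrium.
(a2, b1): P1 gets -1 ≥ -1 from a1, and P2 gets 5 ≥ 4 from b2 — Nash equilibrium.
(a2, b2): P2 prefers b1 (5 > 4) — not an equilibrium.

(a1, b1) and (a2, b1)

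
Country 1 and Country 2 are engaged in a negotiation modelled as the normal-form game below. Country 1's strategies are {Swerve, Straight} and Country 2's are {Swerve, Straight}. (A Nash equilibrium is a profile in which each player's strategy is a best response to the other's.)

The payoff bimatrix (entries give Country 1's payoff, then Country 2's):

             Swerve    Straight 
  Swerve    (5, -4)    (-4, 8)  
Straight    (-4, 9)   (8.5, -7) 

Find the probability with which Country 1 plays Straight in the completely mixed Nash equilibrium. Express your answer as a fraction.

Let p be the probability that Country 1 plays Swerve. In a completely mixed equilibrium, Country 2 must be indifferent between Swerve and Straight.
Country 2's expected payoff from Swerve is −4p + 9(1−p); from Straight it is 8p − 7(1−p).
Setting these equal: −13p + 9 = 15p − 7, so p = 4/7.
Therefore Country 1 plays Straight with probability 1 − 4/7 = 3/7.

3/7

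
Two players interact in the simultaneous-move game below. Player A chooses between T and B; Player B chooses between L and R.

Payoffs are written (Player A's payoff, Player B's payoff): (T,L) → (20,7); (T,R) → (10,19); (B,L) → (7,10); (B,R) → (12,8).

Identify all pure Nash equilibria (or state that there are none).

none

(T, L): Player B prefers R (19 > 7) — not an equilibrium.
(T, R): Player A prefers B (12 > 10) — not an equilibrium.
(B, L): Player A prefers T (20 > 7) — not an equilibrium.
(B, R): Player B prefers L (10 > 8) — not an equilibrium.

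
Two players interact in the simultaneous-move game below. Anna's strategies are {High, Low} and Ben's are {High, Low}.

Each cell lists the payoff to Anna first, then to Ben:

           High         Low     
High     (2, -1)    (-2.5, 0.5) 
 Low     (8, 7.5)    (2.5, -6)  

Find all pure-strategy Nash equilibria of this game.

(High, High): Anna prefers Low (8 > 2); Ben prefers Low (0.5 > -1) — not an equilibrium.
(High, Low): Anna prefers Low (2.5 > -2.5) — not an equilibrium.
(Low, High): Anna gets 8 ≥ 2 from High, and Ben gets 7.5 ≥ -6 from Low — Nash equilibrium.
(Low, Low): Ben prefers High (7.5 > -6) — not an equilibrium.

(Low, High)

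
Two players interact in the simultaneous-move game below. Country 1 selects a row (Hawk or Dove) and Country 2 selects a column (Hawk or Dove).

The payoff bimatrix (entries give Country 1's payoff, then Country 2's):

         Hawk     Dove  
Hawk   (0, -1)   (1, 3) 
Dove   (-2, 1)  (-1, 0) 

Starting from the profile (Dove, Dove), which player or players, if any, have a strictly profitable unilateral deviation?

Both

Country 1 at (Dove, Dove) earns -1; deviating to Hawk yields 1 — a strict improvement.
Country 2 earns 0; deviating to Hawk yields 1 — a strict improvement.
Both Country 1 and Country 2 have strictly profitable deviations.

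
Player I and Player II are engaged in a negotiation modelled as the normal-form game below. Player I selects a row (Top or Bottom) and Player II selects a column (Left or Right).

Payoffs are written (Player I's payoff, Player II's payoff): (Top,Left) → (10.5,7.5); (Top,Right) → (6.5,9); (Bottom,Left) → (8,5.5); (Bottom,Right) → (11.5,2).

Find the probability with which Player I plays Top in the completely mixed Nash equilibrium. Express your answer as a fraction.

Let r be the probability that Player I plays Top. In a completely mixed equilibrium, Player II must be indifferent between Left and Right.
Player II's expected payoff from Left is 7.5r + 5.5(1−r); from Right it is 9r + 2(1−r).
Setting these equal: 2r + 5.5 = 7r + 2, so r = 7/10.

7/10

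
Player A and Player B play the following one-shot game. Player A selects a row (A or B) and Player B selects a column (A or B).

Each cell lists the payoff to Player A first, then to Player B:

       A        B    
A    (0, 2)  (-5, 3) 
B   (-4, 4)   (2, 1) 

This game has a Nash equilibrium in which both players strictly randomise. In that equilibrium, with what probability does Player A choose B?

1/4

Let p be the probability that Player A plays A. In a completely mixed equilibrium, Player B must be indifferent between A and B.
Player B's expected payoff from A is 2p + 4(1−p); from B it is 3p + (1−p).
Setting these equal: −2p + 4 = 2p + 1, so p = 3/4.
Therefore Player A plays B with probability 1 − 3/4 = 1/4.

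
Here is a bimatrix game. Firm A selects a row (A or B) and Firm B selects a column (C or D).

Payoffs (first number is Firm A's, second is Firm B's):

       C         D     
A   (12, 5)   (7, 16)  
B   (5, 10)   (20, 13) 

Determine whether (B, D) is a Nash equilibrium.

At (B, D), Firm A earns 20; switching to A would give 7, so Firm A has no profitable deviation.
Firm B earns 13; switching to C would give 10, so Firm B has no profitable deviation.
Neither player can gain by a unilateral deviation, so this profile is a Nash equilibrium.

Yes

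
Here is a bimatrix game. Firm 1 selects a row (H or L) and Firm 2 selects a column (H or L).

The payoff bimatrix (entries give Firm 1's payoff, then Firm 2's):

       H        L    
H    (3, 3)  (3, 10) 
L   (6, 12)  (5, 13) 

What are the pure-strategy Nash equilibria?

(L, L)

(H, H): Firm 1 prefers L (6 > 3); Firm 2 prefers L (10 > 3) — not an equilibrium.
(H, L): Firm 1 prefers L (5 > 3) — not an equilibrium.
(L, H): Firm 2 prefers L (13 > 12) — not an equilibrium.
(L, L): Firm 1 gets 5 ≥ 3 from H, and Firm 2 gets 13 ≥ 12 from H — Nash equilibrium.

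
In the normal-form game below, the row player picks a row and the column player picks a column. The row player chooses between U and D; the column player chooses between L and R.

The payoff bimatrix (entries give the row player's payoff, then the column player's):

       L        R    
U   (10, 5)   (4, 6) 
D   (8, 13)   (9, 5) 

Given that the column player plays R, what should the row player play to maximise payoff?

Against R, the row player earns 4 from U and 9 from D.
So D is the best response.

D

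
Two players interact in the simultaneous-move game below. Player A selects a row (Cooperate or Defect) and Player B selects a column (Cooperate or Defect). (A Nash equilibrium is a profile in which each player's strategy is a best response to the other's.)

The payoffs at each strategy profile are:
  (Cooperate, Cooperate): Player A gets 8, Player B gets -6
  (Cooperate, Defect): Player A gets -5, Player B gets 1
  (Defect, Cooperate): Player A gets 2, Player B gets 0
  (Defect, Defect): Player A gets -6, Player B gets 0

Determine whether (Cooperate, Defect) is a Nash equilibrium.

At (Cooperate, Defect), Player A earns -5; switching to Defect would give -6, so Player A has no profitable deviation.
Player B earns 1; switching to Cooperate would give -6, so Player B has no profitable deviation.
Neither player can gain by a unilateral deviation, so this profile is a Nash equilibrium.

Yes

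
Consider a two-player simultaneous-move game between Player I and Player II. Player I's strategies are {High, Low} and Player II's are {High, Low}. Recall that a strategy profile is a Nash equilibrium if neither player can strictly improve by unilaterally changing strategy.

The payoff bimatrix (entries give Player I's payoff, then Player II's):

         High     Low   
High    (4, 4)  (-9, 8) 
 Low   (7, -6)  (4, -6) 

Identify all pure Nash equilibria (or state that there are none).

(High, High): Player I prefers Low (7 > 4); Player II prefers Low (8 > 4) — not an equilibrium.
(High, Low): Player I prefers Low (4 > -9) — not an equilibrium.
(Low, High): Player I gets 7 ≥ 4 from High, and Player II gets -6 ≥ -6 from Low — Nash equilibrium.
(Low, Low): Player I gets 4 ≥ -9 from High, and Player II gets -6 ≥ -6 from High — Nash equilibrium.

(Low, High) and (Low, Low)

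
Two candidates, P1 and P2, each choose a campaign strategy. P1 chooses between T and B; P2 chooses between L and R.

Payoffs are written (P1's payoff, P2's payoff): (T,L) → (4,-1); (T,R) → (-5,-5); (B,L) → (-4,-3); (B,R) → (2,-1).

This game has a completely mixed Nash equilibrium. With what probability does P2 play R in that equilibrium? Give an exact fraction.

Let q be the probability that P2 plays L. In a completely mixed equilibrium, P1 must be indifferent between T and B.
P1's expected payoff from T is 4q − 5(1−q); from B it is −4q + 2(1−q).
Setting these equal: 9q − 5 = −6q + 2, so q = 7/15.
Therefore P2 plays R with probability 1 − 7/15 = 8/15.

8/15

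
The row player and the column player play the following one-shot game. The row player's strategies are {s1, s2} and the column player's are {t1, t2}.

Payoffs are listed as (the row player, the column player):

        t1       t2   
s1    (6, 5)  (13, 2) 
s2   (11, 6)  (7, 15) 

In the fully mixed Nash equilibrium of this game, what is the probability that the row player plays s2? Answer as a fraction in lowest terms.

1/4

Let r be the probability that the row player plays s1. In a completely mixed equilibrium, the column player must be indifferent between t1 and t2.
The column player's expected payoff from t1 is 5r + 6(1−r); from t2 it is 2r + 15(1−r).
Setting these equal: −r + 6 = −13r + 15, so r = 3/4.
Therefore the row player plays s2 with probability 1 − 3/4 = 1/4.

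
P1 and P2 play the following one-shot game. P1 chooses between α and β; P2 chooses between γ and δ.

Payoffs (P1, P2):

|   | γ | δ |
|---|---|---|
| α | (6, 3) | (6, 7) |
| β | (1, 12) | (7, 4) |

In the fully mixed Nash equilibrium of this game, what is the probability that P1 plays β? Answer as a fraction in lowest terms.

Let p be the probability that P1 plays α. In a completely mixed equilibrium, P2 must be indifferent between γ and δ.
P2's expected payoff from γ is 3p + 12(1−p); from δ it is 7p + 4(1−p).
Setting these equal: −9p + 12 = 3p + 4, so p = 2/3.
Therefore P1 plays β with probability 1 − 2/3 = 1/3.

1/3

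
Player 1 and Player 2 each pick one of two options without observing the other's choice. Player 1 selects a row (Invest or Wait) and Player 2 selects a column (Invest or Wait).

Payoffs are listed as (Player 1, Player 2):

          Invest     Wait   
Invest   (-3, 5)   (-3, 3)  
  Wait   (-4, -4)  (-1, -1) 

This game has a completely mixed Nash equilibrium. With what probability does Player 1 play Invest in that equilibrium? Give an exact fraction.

Let x be the probability that Player 1 plays Invest. In a completely mixed equilibrium, Player 2 must be indifferent between Invest and Wait.
Player 2's expected payoff from Invest is 5x − 4(1−x); from Wait it is 3x − (1−x).
Setting these equal: 9x − 4 = 4x − 1, so x = 3/5.

3/5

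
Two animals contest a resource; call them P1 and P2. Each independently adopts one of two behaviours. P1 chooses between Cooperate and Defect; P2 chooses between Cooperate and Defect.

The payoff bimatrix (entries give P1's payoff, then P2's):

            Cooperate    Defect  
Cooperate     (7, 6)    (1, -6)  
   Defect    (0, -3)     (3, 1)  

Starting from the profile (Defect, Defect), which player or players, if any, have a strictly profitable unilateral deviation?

Neither

P1 at (Defect, Defect) earns 3; deviating to Cooperate yields 1 — not better.
P2 earns 1; deviating to Cooperate yields -3 — not better.
Neither player can strictly improve; the profile is a Nash equilibrium.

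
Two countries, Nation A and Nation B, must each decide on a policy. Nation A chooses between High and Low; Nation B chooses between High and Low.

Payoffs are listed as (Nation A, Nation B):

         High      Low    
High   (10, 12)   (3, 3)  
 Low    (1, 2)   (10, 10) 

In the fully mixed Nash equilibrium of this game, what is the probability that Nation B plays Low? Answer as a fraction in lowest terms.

9/16

Let q be the probability that Nation B plays High. In a completely mixed equilibrium, Nation A must be indifferent between High and Low.
Nation A's expected payoff from High is 10q + 3(1−q); from Low it is q + 10(1−q).
Setting these equal: 7q + 3 = −9q + 10, so q = 7/16.
Therefore Nation B plays Low with probability 1 − 7/16 = 9/16.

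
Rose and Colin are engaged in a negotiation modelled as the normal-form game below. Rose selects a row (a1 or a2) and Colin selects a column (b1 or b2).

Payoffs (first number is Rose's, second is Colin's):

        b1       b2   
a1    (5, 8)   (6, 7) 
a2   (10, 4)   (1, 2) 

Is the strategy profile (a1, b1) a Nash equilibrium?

At (a1, b1), Rose earns 5; switching to a2 would give 10, so Rose would deviate.
Colin earns 8; switching to b2 would give 7, so Colin has no profitable deviation.
Since at least one player can profitably deviate, this is not a Nash equilibrium.

No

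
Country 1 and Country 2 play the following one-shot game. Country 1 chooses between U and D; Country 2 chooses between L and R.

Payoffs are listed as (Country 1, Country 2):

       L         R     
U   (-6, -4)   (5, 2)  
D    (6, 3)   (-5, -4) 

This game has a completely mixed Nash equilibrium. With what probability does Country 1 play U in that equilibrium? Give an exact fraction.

7/13

Let r be the probability that Country 1 plays U. In a completely mixed equilibrium, Country 2 must be indifferent between L and R.
Country 2's expected payoff from L is −4r + 3(1−r); from R it is 2r − 4(1−r).
Setting these equal: −7r + 3 = 6r − 4, so r = 7/13.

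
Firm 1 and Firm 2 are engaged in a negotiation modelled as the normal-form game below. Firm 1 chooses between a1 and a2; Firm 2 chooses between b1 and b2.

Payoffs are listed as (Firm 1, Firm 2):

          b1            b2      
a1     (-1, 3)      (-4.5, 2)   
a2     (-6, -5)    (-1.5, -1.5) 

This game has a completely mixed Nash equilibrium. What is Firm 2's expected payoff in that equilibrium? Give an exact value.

First find p, the probability Firm 1 plays a1, from Firm 2's indifference between b1 and b2: 3p − 5(1−p) = 2p − 1.5(1−p), giving p = 7/9.
Since Firm 2 is indifferent in equilibrium, Firm 2's expected payoff equals the payoff from either column against (7/9, 2/9). Using b1: 3(7/9) − 5(2/9) = 11/9.

11/9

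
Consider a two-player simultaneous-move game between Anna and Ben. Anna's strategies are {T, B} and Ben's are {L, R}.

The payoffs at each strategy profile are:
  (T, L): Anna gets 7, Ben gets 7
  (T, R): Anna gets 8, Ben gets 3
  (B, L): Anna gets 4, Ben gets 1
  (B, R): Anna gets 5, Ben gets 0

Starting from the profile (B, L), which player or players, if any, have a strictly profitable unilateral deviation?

Anna at (B, L) earns 4; deviating to T yields 7 — a strict improvement.
Ben earns 1; deviating to R yields 0 — not better.
Only Anna has a strictly profitable deviation.

Anna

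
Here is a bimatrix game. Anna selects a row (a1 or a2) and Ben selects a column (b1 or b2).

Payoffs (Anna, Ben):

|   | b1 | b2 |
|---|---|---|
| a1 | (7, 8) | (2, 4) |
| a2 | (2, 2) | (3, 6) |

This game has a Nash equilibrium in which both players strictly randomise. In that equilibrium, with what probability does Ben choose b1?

1/6

Let y be the probability that Ben plays b1. In a completely mixed equilibrium, Anna must be indifferent between a1 and a2.
Anna's expected payoff from a1 is 7y + 2(1−y); from a2 it is 2y + 3(1−y).
Setting these equal: 5y + 2 = −y + 3, so y = 1/6.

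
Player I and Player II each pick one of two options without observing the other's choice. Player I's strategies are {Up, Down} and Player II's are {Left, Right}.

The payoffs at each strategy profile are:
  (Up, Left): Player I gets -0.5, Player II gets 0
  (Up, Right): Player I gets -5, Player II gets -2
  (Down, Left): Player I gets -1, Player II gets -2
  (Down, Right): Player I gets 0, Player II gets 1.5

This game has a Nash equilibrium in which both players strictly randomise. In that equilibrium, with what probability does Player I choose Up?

7/11

Let x be the probability that Player I plays Up. In a completely mixed equilibrium, Player II must be indifferent between Left and Right.
Player II's expected payoff from Left is −2(1−x); from Right it is −2x + 1.5(1−x).
Setting these equal: 2x − 2 = −3.5x + 1.5, so x = 7/11.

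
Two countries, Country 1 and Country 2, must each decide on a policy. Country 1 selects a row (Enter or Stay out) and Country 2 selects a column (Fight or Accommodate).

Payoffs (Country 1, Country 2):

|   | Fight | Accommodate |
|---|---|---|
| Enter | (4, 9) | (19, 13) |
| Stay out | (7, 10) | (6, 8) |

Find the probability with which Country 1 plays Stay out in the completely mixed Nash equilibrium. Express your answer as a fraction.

2/3

Let p be the probability that Country 1 plays Enter. In a completely mixed equilibrium, Country 2 must be indifferent between Fight and Accommodate.
Country 2's expected payoff from Fight is 9p + 10(1−p); from Accommodate it is 13p + 8(1−p).
Setting these equal: −p + 10 = 5p + 8, so p = 1/3.
Therefore Country 1 plays Stay out with probability 1 − 1/3 = 2/3.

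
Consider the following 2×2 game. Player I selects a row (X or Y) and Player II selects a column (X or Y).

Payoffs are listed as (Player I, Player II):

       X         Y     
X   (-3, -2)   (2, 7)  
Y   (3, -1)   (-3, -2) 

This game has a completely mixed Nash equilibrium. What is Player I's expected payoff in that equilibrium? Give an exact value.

First find y, the probability Player II plays X, from Player I's indifference between X and Y: −3y + 2(1−y) = 3y − 3(1−y), giving y = 5/11.
Since Player I is indifferent in equilibrium, Player I's expected payoff equals the payoff from either row against (5/11, 6/11). Using X: −3(5/11) + 2(6/11) = -3/11.

-3/11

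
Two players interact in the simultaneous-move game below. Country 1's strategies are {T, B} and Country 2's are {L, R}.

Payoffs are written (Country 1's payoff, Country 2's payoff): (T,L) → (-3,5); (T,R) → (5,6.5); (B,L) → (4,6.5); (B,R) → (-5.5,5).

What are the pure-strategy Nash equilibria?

(T, R) and (B, L)

(T, L): Country 1 prefers B (4 > -3); Country 2 prefers R (6.5 > 5) — not an equilibrium.
(T, R): Country 1 gets 5 ≥ -5.5 from B, and Country 2 gets 6.5 ≥ 5 from L — Nash equilibrium.
(B, L): Country 1 gets 4 ≥ -3 from T, and Country 2 gets 6.5 ≥ 5 from R — Nash equilibrium.
(B, R): Country 1 prefers T (5 > -5.5); Country 2 prefers L (6.5 > 5) — not an equilibrium.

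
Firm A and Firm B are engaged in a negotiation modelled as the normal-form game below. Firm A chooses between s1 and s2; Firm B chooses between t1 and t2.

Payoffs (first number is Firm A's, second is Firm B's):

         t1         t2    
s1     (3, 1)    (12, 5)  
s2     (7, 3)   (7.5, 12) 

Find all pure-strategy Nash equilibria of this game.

(s1, t2)

(s1, t1): Firm A prefers s2 (7 > 3); Firm B prefers t2 (5 > 1) — not an equilibrium.
(s1, t2): Firm A gets 12 ≥ 7.5 from s2, and Firm B gets 5 ≥ 1 from t1 — Nash equilibrium.
(s2, t1): Firm B prefers t2 (12 > 3) — not an equilibrium.
(s2, t2): Firm A prefers s1 (12 > 7.5) — not an equilibrium.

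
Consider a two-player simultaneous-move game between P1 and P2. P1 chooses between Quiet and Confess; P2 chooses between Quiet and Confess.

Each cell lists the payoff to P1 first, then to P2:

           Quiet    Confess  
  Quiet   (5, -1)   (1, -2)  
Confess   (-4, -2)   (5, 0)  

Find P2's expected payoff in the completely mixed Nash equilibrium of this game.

First find p, the probability P1 plays Quiet, from P2's indifference between Quiet and Confess: −p − 2(1−p) = −2p, giving p = 2/3.
Since P2 is indifferent in equilibrium, P2's expected payoff equals the payoff from either column against (2/3, 1/3). Using Quiet: −(2/3) − 2(1/3) = -4/3.

-4/3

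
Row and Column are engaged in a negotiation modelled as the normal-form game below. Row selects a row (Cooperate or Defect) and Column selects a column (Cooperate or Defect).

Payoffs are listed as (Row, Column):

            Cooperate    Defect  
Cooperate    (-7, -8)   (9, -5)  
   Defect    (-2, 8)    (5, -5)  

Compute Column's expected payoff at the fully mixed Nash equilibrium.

-5

First find x, the probability Row plays Cooperate, from Column's indifference between Cooperate and Defect: −8x + 8(1−x) = −5x − 5(1−x), giving x = 13/16.
Since Column is indifferent in equilibrium, Column's expected payoff equals the payoff from either column against (13/16, 3/16). Using Cooperate: −8(13/16) + 8(3/16) = -5.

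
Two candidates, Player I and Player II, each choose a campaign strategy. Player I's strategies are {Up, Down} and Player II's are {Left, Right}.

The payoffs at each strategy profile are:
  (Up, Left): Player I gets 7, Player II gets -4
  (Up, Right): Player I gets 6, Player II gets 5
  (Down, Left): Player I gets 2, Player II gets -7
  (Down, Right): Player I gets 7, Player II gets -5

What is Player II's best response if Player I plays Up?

Right

Against Up, Player II earns -4 from Left and 5 from Right.
So Right is the best response.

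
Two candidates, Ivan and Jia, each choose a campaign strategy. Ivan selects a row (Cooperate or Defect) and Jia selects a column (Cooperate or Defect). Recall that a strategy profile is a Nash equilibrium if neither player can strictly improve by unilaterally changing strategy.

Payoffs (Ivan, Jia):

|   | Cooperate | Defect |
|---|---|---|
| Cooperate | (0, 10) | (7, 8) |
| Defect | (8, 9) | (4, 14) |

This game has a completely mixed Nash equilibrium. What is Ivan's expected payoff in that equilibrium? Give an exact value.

First find q, the probability Jia plays Cooperate, from Ivan's indifference between Cooperate and Defect: 7(1−q) = 8q + 4(1−q), giving q = 3/11.
Since Ivan is indifferent in equilibrium, Ivan's expected payoff equals the payoff from either row against (3/11, 8/11). Using Cooperate: 7(8/11) = 56/11.

56/11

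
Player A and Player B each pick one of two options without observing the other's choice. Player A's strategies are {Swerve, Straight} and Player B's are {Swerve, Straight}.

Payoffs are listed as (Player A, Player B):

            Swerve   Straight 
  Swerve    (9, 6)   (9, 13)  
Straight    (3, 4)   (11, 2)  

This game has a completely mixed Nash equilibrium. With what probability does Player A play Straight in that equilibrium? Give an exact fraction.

Let r be the probability that Player A plays Swerve. In a completely mixed equilibrium, Player B must be indifferent between Swerve and Straight.
Player B's expected payoff from Swerve is 6r + 4(1−r); from Straight it is 13r + 2(1−r).
Setting these equal: 2r + 4 = 11r + 2, so r = 2/9.
Therefore Player A plays Straight with probability 1 − 2/9 = 7/9.

7/9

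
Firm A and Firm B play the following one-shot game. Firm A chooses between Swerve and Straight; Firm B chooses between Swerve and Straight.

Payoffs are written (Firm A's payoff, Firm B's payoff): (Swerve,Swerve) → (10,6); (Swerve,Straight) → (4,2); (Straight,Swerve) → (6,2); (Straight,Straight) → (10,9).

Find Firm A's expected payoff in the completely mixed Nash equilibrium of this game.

38/5

First find y, the probability Firm B plays Swerve, from Firm A's indifference between Swerve and Straight: 10y + 4(1−y) = 6y + 10(1−y), giving y = 3/5.
Since Firm A is indifferent in equilibrium, Firm A's expected payoff equals the payoff from either row against (3/5, 2/5). Using Swerve: 10(3/5) + 4(2/5) = 38/5.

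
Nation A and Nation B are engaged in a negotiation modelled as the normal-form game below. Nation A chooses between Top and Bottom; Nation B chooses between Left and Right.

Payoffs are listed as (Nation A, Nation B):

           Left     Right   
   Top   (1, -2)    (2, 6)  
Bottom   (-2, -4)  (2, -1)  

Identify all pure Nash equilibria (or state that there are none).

(Top, Left): Nation B prefers Right (6 > -2) — not an equilibrium.
(Top, Right): Nation A gets 2 ≥ 2 from Bottom, and Nation B gets 6 ≥ -2 from Left — Nash equilibrium.
(Bottom, Left): Nation A prefers Top (1 > -2); Nation B prefers Right (-1 > -4) — not an equilibrium.
(Bottom, Right): Nation A gets 2 ≥ 2 from Top, and Nation B gets -1 ≥ -4 from Left — Nash equilibrium.

(Top, Right) and (Bottom, Right)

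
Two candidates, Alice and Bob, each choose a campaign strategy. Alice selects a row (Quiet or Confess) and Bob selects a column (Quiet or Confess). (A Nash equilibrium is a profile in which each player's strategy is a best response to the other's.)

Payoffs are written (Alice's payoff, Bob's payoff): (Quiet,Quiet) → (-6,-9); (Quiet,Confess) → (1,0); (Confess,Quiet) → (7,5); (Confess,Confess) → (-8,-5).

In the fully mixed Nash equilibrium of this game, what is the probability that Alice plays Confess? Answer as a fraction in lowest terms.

Let r be the probability that Alice plays Quiet. In a completely mixed equilibrium, Bob must be indifferent between Quiet and Confess.
Bob's expected payoff from Quiet is −9r + 5(1−r); from Confess it is −5(1−r).
Setting these equal: −14r + 5 = 5r − 5, so r = 10/19.
Therefore Alice plays Confess with probability 1 − 10/19 = 9/19.

9/19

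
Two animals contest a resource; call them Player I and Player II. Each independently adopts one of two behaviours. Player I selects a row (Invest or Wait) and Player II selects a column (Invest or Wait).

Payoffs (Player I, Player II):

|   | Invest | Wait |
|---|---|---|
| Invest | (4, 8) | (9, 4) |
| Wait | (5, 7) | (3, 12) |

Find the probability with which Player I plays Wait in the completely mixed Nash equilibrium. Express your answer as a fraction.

Let x be the probability that Player I plays Invest. In a completely mixed equilibrium, Player II must be indifferent between Invest and Wait.
Player II's expected payoff from Invest is 8x + 7(1−x); from Wait it is 4x + 12(1−x).
Setting these equal: x + 7 = −8x + 12, so x = 5/9.
Therefore Player I plays Wait with probability 1 − 5/9 = 4/9.

4/9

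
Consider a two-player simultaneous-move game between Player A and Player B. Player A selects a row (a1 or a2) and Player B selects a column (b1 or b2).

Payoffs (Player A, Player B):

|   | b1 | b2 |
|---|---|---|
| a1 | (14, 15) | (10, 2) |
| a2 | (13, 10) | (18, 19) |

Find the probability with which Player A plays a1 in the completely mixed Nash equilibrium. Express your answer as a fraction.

9/22

Let x be the probability that Player A plays a1. In a completely mixed equilibrium, Player B must be indifferent between b1 and b2.
Player B's expected payoff from b1 is 15x + 10(1−x); from b2 it is 2x + 19(1−x).
Setting these equal: 5x + 10 = −17x + 19, so x = 9/22.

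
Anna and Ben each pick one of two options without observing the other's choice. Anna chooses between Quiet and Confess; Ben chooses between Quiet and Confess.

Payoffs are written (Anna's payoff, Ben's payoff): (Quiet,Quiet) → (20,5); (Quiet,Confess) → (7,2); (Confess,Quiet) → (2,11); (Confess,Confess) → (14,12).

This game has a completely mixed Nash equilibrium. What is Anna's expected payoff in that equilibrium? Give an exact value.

266/25

First find y, the probability Ben plays Quiet, from Anna's indifference between Quiet and Confess: 20y + 7(1−y) = 2y + 14(1−y), giving y = 7/25.
Since Anna is indifferent in equilibrium, Anna's expected payoff equals the payoff from either row against (7/25, 18/25). Using Quiet: 20(7/25) + 7(18/25) = 266/25.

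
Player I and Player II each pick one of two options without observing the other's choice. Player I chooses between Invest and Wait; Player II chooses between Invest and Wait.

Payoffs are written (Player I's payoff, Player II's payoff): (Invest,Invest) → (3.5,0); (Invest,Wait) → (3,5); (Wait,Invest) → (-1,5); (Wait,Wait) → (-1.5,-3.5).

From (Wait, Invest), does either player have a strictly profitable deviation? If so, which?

Player I at (Wait, Invest) earns -1; deviating to Invest yields 3.5 — a strict improvement.
Player II earns 5; deviating to Wait yields -3.5 — not better.
Only Player I has a strictly profitable deviation.

Player I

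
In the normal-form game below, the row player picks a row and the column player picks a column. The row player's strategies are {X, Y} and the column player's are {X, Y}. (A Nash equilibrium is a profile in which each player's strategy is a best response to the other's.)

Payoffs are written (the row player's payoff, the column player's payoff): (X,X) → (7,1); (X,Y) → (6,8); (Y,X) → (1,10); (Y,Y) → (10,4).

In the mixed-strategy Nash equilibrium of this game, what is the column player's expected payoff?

First find x, the probability the row player plays X, from the column player's indifference between X and Y: x + 10(1−x) = 8x + 4(1−x), giving x = 6/13.
Since the column player is indifferent in equilibrium, the column player's expected payoff equals the payoff from either column against (6/13, 7/13). Using X: (6/13) + 10(7/13) = 76/13.

76/13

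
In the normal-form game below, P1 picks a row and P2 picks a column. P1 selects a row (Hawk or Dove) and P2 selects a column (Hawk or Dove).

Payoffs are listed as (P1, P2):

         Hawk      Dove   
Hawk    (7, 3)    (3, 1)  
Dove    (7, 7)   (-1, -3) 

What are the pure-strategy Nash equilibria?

(Hawk, Hawk): P1 gets 7 ≥ 7 from Dove, and P2 gets 3 ≥ 1 from Dove — Nash equilibrium.
(Hawk, Dove): P2 prefers Hawk (3 > 1) — not an equilibrium.
(Dove, Hawk): P1 gets 7 ≥ 7 from Hawk, and P2 gets 7 ≥ -3 from Dove — Nash equilibrium.
(Dove, Dove): P1 prefers Hawk (3 > -1); P2 prefers Hawk (7 > -3) — not an equilibrium.

(Hawk, Hawk) and (Dove, Hawk)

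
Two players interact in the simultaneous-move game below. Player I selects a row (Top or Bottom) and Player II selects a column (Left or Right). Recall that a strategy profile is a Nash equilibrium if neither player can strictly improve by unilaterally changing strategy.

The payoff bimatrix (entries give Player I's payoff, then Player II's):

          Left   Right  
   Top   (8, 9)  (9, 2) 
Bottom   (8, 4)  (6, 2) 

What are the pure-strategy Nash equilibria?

(Top, Left): Player I gets 8 ≥ 8 from Bottom, and Player II gets 9 ≥ 2 from Right — Nash equilibrium.
(Top, Right): Player II prefers Left (9 > 2) — not an equilibrium.
(Bottom, Left): Player I gets 8 ≥ 8 from Top, and Player II gets 4 ≥ 2 from Right — Nash equilibrium.
(Bottom, Right): Player I prefers Top (9 > 6); Player II prefers Left (4 > 2) — not an equilibrium.

(Top, Left) and (Bottom, Left)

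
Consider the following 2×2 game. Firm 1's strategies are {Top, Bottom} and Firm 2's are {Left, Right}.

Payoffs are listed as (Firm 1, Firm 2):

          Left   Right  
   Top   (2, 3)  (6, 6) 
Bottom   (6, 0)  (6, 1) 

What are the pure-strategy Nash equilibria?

(Top, Right) and (Bottom, Right)

(Top, Left): Firm 1 prefers Bottom (6 > 2); Firm 2 prefers Right (6 > 3) — not an equilibrium.
(Top, Right): Firm 1 gets 6 ≥ 6 from Bottom, and Firm 2 gets 6 ≥ 3 from Left — Nash equilibrium.
(Bottom, Left): Firm 2 prefers Right (1 > 0) — not an equilibrium.
(Bottom, Right): Firm 1 gets 6 ≥ 6 from Top, and Firm 2 gets 1 ≥ 0 from Left — Nash equilibrium.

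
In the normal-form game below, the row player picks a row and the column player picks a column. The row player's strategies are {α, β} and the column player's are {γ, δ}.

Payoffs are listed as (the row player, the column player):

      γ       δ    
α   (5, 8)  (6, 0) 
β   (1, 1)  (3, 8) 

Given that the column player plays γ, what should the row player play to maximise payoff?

α

Against γ, the row player earns 5 from α and 1 from β.
So α is the best response.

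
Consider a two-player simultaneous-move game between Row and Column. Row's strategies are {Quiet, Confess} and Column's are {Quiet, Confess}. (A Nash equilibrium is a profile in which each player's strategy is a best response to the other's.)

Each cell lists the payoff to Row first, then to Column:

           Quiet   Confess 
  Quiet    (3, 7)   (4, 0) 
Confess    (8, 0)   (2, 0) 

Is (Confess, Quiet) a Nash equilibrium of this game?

At (Confess, Quiet), Row earns 8; switching to Quiet would give 3, so Row has no profitable deviation.
Column earns 0; switching to Confess would give 0, so Column has no profitable deviation.
Neither player can gain by a unilateral deviation, so this profile is a Nash equilibrium.

Yes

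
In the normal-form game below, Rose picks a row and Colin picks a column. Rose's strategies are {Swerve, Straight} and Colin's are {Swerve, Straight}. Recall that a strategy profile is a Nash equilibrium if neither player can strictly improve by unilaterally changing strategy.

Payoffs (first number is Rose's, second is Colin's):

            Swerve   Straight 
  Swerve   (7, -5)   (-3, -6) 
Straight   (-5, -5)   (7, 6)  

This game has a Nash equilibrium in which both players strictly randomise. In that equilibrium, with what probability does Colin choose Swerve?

5/11

Let c be the probability that Colin plays Swerve. In a completely mixed equilibrium, Rose must be indifferent between Swerve and Straight.
Rose's expected payoff from Swerve is 7c − 3(1−c); from Straight it is −5c + 7(1−c).
Setting these equal: 10c − 3 = −12c + 7, so c = 5/11.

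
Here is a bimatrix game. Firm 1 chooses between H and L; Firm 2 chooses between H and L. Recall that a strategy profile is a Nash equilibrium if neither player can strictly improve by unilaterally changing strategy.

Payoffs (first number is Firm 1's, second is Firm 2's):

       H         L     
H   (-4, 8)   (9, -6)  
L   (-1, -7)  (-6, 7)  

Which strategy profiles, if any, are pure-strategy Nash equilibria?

(H, H): Firm 1 prefers L (-1 > -4) — not an equilibrium.
(H, L): Firm 2 prefers H (8 > -6) — not an equilibrium.
(L, H): Firm 2 prefers L (7 > -7) — not an equilibrium.
(L, L): Firm 1 prefers H (9 > -6) — not an equilibrium.

none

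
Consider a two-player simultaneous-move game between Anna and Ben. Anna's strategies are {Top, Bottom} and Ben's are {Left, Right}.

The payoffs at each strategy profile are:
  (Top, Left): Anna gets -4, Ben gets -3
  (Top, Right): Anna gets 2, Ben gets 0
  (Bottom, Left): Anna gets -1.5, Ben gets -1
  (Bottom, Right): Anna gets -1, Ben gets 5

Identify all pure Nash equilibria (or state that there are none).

(Top, Right)

(Top, Left): Anna prefers Bottom (-1.5 > -4); Ben prefers Right (0 > -3) — not an equilibrium.
(Top, Right): Anna gets 2 ≥ -1 from Bottom, and Ben gets 0 ≥ -3 from Left — Nash equilibrium.
(Bottom, Left): Ben prefers Right (5 > -1) — not an equilibrium.
(Bottom, Right): Anna prefers Top (2 > -1) — not an equilibrium.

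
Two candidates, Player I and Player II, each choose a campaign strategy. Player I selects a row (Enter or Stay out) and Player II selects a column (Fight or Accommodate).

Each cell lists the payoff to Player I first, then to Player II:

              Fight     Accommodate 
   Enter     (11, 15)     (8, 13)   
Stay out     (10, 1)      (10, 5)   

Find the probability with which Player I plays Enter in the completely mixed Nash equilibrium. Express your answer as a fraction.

2/3

Let p be the probability that Player I plays Enter. In a completely mixed equilibrium, Player II must be indifferent between Fight and Accommodate.
Player II's expected payoff from Fight is 15p + (1−p); from Accommodate it is 13p + 5(1−p).
Setting these equal: 14p + 1 = 8p + 5, so p = 2/3.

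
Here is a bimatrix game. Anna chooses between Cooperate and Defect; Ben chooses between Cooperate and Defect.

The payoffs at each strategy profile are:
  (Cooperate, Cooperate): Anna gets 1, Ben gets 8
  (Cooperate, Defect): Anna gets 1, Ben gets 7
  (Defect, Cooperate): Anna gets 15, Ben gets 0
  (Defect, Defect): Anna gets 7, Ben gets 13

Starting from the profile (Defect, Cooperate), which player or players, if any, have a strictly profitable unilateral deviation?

Ben

Anna at (Defect, Cooperate) earns 15; deviating to Cooperate yields 1 — not better.
Ben earns 0; deviating to Defect yields 13 — a strict improvement.
Only Ben has a strictly profitable deviation.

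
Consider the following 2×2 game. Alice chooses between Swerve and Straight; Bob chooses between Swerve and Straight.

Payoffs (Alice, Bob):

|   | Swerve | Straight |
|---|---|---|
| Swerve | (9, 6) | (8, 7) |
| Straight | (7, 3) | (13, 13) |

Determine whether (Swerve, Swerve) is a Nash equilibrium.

No

At (Swerve, Swerve), Alice earns 9; switching to Straight would give 7, so Alice has no profitable deviation.
Bob earns 6; switching to Straight would give 7, so Bob would deviate.
Since at least one player can profitably deviate, this is not a Nash equilibrium.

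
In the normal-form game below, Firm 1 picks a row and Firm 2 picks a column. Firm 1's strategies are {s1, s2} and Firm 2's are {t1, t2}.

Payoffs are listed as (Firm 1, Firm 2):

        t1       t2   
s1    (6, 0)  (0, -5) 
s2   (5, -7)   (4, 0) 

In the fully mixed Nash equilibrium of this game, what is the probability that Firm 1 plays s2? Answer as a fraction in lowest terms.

Let p be the probability that Firm 1 plays s1. In a completely mixed equilibrium, Firm 2 must be indifferent between t1 and t2.
Firm 2's expected payoff from t1 is −7(1−p); from t2 it is −5p.
Setting these equal: 7p − 7 = −5p, so p = 7/12.
Therefore Firm 1 plays s2 with probability 1 − 7/12 = 5/12.

5/12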